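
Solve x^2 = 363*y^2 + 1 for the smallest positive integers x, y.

(x, y) = (362, 19)

First expand sqrt(363) as a continued fraction. With x_i = (sqrt(363) + m_i)/d_i and (m_0, d_0) = (0, 1): a_0 = floor(sqrt(363)) = 19, since 19^2 = 361 <= 363 < 400 = 20^2.
Iterate m_{i+1} = d_i*a_i - m_i, d_{i+1} = (363 - m_{i+1}^2)/d_i, a_{i+1} = floor((a_0 + m_{i+1})/d_{i+1}):
  m_1 = 1*19 - 0 = 19, d_1 = (363 - 19^2)/1 = 2/1 = 2, a_1 = floor((19 + 19)/2) = 19.
  m_2 = 2*19 - 19 = 19, d_2 = (363 - 19^2)/2 = 2/2 = 1, a_2 = floor((19 + 19)/1) = 38.
  m_3 = 1*38 - 19 = 19, d_3 = (363 - 19^2)/1 = 2/1 = 2: (m_3, d_3) = (m_1, d_1) = (19, 2), so from here the quotients repeat a_1, a_2; the period length is 2.
So sqrt(363) = [19; (19, 38)] with period length k = 2.
k is even, so the fundamental solution of x^2 - 363y^2 = 1 is (p_{k-1}, q_{k-1}) = (p_1, q_1); compute convergents through index 1.
Convergents (p_i = a_i*p_{i-1} + p_{i-2}, q_i = a_i*q_{i-1} + q_{i-2} with p_{-2}=0, p_{-1}=1, q_{-2}=1, q_{-1}=0):
  i=0: a_0=19, p_0 = 19*1 + 0 = 19, q_0 = 19*0 + 1 = 1.
  i=1: a_1=19, p_1 = 19*19 + 1 = 362, q_1 = 19*1 + 0 = 19.
Check: 362^2 - 363*19^2 = 131044 - 131043 = 1, so (x, y) = (362, 19) solves the equation, and by the theorem it is the least positive solution.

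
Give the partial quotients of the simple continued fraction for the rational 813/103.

[7; 1, 8, 2, 1, 3]

Run the Euclidean algorithm on 813 and 103; the successive quotients are the partial quotients a_0, a_1, ... (each step inverts the fractional part left over by the previous one):
  813 = 7*103 + 92, so a_0 = 7.
  103 = 1*92 + 11, so a_1 = 1.
  92 = 8*11 + 4, so a_2 = 8.
  11 = 2*4 + 3, so a_3 = 2.
  4 = 1*3 + 1, so a_4 = 1.
  3 = 3*1 + 0, so a_5 = 3.
The remainder reaches 0 after 6 divisions, so the expansion has 6 partial quotients, read off in order.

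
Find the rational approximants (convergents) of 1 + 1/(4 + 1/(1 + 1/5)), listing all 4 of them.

Using the convergent recurrence p_i = a_i*p_{i-1} + p_{i-2}, q_i = a_i*q_{i-1} + q_{i-2} with p_{-2}=0, p_{-1}=1, q_{-2}=1, q_{-1}=0:
  i=0: a_0=1, p_0 = 1*1 + 0 = 1, q_0 = 1*0 + 1 = 1.
  i=1: a_1=4, p_1 = 4*1 + 1 = 5, q_1 = 4*1 + 0 = 4.
  i=2: a_2=1, p_2 = 1*5 + 1 = 6, q_2 = 1*4 + 1 = 5.
  i=3: a_3=5, p_3 = 5*6 + 5 = 35, q_3 = 5*5 + 4 = 29.

1/1, 5/4, 6/5, 35/29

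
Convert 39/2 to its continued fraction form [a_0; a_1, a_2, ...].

Run the Euclidean algorithm on 39 and 2; the successive quotients are the partial quotients a_0, a_1, ... (each step inverts the fractional part left over by the previous one):
  39 = 19*2 + 1, so a_0 = 19.
  2 = 2*1 + 0, so a_1 = 2.
The remainder reaches 0 after 2 divisions, so the expansion has 2 partial quotients, read off in order.

[19; 2]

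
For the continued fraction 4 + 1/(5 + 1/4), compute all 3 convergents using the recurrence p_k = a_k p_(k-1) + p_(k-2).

Using the convergent recurrence p_i = a_i*p_{i-1} + p_{i-2}, q_i = a_i*q_{i-1} + q_{i-2} with p_{-2}=0, p_{-1}=1, q_{-2}=1, q_{-1}=0:
  i=0: a_0=4, p_0 = 4*1 + 0 = 4, q_0 = 4*0 + 1 = 1.
  i=1: a_1=5, p_1 = 5*4 + 1 = 21, q_1 = 5*1 + 0 = 5.
  i=2: a_2=4, p_2 = 4*21 + 4 = 88, q_2 = 4*5 + 1 = 21.

4/1, 21/5, 88/21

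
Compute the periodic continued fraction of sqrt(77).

[8; (1, 3, 2, 3, 1, 16)]

Write x_i = (sqrt(77) + m_i)/d_i with (m_0, d_0) = (0, 1). a_0 = floor(sqrt(77)) = 8, since 8^2 = 64 <= 77 < 81 = 9^2.
Iterate m_{i+1} = d_i*a_i - m_i, d_{i+1} = (77 - m_{i+1}^2)/d_i, a_{i+1} = floor((a_0 + m_{i+1})/d_{i+1}):
  m_1 = 1*8 - 0 = 8, d_1 = (77 - 8^2)/1 = 13/1 = 13, a_1 = floor((8 + 8)/13) = 1.
  m_2 = 13*1 - 8 = 5, d_2 = (77 - 5^2)/13 = 52/13 = 4, a_2 = floor((8 + 5)/4) = 3.
  m_3 = 4*3 - 5 = 7, d_3 = (77 - 7^2)/4 = 28/4 = 7, a_3 = floor((8 + 7)/7) = 2.
  m_4 = 7*2 - 7 = 7, d_4 = (77 - 7^2)/7 = 28/7 = 4, a_4 = floor((8 + 7)/4) = 3.
  m_5 = 4*3 - 7 = 5, d_5 = (77 - 5^2)/4 = 52/4 = 13, a_5 = floor((8 + 5)/13) = 1.
  m_6 = 13*1 - 5 = 8, d_6 = (77 - 8^2)/13 = 13/13 = 1, a_6 = floor((8 + 8)/1) = 16.
  m_7 = 1*16 - 8 = 8, d_7 = (77 - 8^2)/1 = 13/1 = 13: (m_7, d_7) = (m_1, d_1) = (8, 13), so from here the quotients repeat a_1, ..., a_6; the period length is 6.
Hence the expansion of sqrt(77) is a_0 = 8 followed by the repeating block 1, 3, 2, 3, 1, 16 (period 6).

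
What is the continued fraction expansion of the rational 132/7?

[18; 1, 6]

Run the Euclidean algorithm on 132 and 7; the successive quotients are the partial quotients a_0, a_1, ... (each step inverts the fractional part left over by the previous one):
  132 = 18*7 + 6, so a_0 = 18.
  7 = 1*6 + 1, so a_1 = 1.
  6 = 6*1 + 0, so a_2 = 6.
The remainder reaches 0 after 3 divisions, so the expansion has 3 partial quotients, read off in order.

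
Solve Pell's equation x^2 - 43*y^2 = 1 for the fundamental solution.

First expand sqrt(43) as a continued fraction. With x_i = (sqrt(43) + m_i)/d_i and (m_0, d_0) = (0, 1): a_0 = floor(sqrt(43)) = 6, since 6^2 = 36 <= 43 < 49 = 7^2.
Iterate m_{i+1} = d_i*a_i - m_i, d_{i+1} = (43 - m_{i+1}^2)/d_i, a_{i+1} = floor((a_0 + m_{i+1})/d_{i+1}):
  m_1 = 1*6 - 0 = 6, d_1 = (43 - 6^2)/1 = 7/1 = 7, a_1 = floor((6 + 6)/7) = 1.
  m_2 = 7*1 - 6 = 1, d_2 = (43 - 1^2)/7 = 42/7 = 6, a_2 = floor((6 + 1)/6) = 1.
  m_3 = 6*1 - 1 = 5, d_3 = (43 - 5^2)/6 = 18/6 = 3, a_3 = floor((6 + 5)/3) = 3.
  m_4 = 3*3 - 5 = 4, d_4 = (43 - 4^2)/3 = 27/3 = 9, a_4 = floor((6 + 4)/9) = 1.
  m_5 = 9*1 - 4 = 5, d_5 = (43 - 5^2)/9 = 18/9 = 2, a_5 = floor((6 + 5)/2) = 5.
  m_6 = 2*5 - 5 = 5, d_6 = (43 - 5^2)/2 = 18/2 = 9, a_6 = floor((6 + 5)/9) = 1.
  m_7 = 9*1 - 5 = 4, d_7 = (43 - 4^2)/9 = 27/9 = 3, a_7 = floor((6 + 4)/3) = 3.
  m_8 = 3*3 - 4 = 5, d_8 = (43 - 5^2)/3 = 18/3 = 6, a_8 = floor((6 + 5)/6) = 1.
  m_9 = 6*1 - 5 = 1, d_9 = (43 - 1^2)/6 = 42/6 = 7, a_9 = floor((6 + 1)/7) = 1.
  m_10 = 7*1 - 1 = 6, d_10 = (43 - 6^2)/7 = 7/7 = 1, a_10 = floor((6 + 6)/1) = 12.
  m_11 = 1*12 - 6 = 6, d_11 = (43 - 6^2)/1 = 7/1 = 7: (m_11, d_11) = (m_1, d_1) = (6, 7), so from here the quotients repeat a_1, ..., a_10; the period length is 10.
So sqrt(43) = [6; (1, 1, 3, 1, 5, 1, 3, 1, 1, 12)] with period length k = 10.
k is even, so the fundamental solution of x^2 - 43y^2 = 1 is (p_{k-1}, q_{k-1}) = (p_9, q_9); compute convergents through index 9.
Convergents (p_i = a_i*p_{i-1} + p_{i-2}, q_i = a_i*q_{i-1} + q_{i-2} with p_{-2}=0, p_{-1}=1, q_{-2}=1, q_{-1}=0):
  i=0: a_0=6, p_0 = 6*1 + 0 = 6, q_0 = 6*0 + 1 = 1.
  i=1: a_1=1, p_1 = 1*6 + 1 = 7, q_1 = 1*1 + 0 = 1.
  i=2: a_2=1, p_2 = 1*7 + 6 = 13, q_2 = 1*1 + 1 = 2.
  i=3: a_3=3, p_3 = 3*13 + 7 = 46, q_3 = 3*2 + 1 = 7.
  i=4: a_4=1, p_4 = 1*46 + 13 = 59, q_4 = 1*7 + 2 = 9.
  i=5: a_5=5, p_5 = 5*59 + 46 = 341, q_5 = 5*9 + 7 = 52.
  i=6: a_6=1, p_6 = 1*341 + 59 = 400, q_6 = 1*52 + 9 = 61.
  i=7: a_7=3, p_7 = 3*400 + 341 = 1541, q_7 = 3*61 + 52 = 235.
  i=8: a_8=1, p_8 = 1*1541 + 400 = 1941, q_8 = 1*235 + 61 = 296.
  i=9: a_9=1, p_9 = 1*1941 + 1541 = 3482, q_9 = 1*296 + 235 = 531.
Check: 3482^2 - 43*531^2 = 12124324 - 12124323 = 1, so (x, y) = (3482, 531) solves the equation, and by the theorem it is the least positive solution.

(x, y) = (3482, 531)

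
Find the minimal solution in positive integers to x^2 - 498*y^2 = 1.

(x, y) = (179777, 8056)

First expand sqrt(498) as a continued fraction. With x_i = (sqrt(498) + m_i)/d_i and (m_0, d_0) = (0, 1): a_0 = floor(sqrt(498)) = 22, since 22^2 = 484 <= 498 < 529 = 23^2.
Iterate m_{i+1} = d_i*a_i - m_i, d_{i+1} = (498 - m_{i+1}^2)/d_i, a_{i+1} = floor((a_0 + m_{i+1})/d_{i+1}):
  m_1 = 1*22 - 0 = 22, d_1 = (498 - 22^2)/1 = 14/1 = 14, a_1 = floor((22 + 22)/14) = 3.
  m_2 = 14*3 - 22 = 20, d_2 = (498 - 20^2)/14 = 98/14 = 7, a_2 = floor((22 + 20)/7) = 6.
  m_3 = 7*6 - 20 = 22, d_3 = (498 - 22^2)/7 = 14/7 = 2, a_3 = floor((22 + 22)/2) = 22.
  m_4 = 2*22 - 22 = 22, d_4 = (498 - 22^2)/2 = 14/2 = 7, a_4 = floor((22 + 22)/7) = 6.
  m_5 = 7*6 - 22 = 20, d_5 = (498 - 20^2)/7 = 98/7 = 14, a_5 = floor((22 + 20)/14) = 3.
  m_6 = 14*3 - 20 = 22, d_6 = (498 - 22^2)/14 = 14/14 = 1, a_6 = floor((22 + 22)/1) = 44.
  m_7 = 1*44 - 22 = 22, d_7 = (498 - 22^2)/1 = 14/1 = 14: (m_7, d_7) = (m_1, d_1) = (22, 14), so from here the quotients repeat a_1, ..., a_6; the period length is 6.
So sqrt(498) = [22; (3, 6, 22, 6, 3, 44)] with period length k = 6.
k is even, so the fundamental solution of x^2 - 498y^2 = 1 is (p_{k-1}, q_{k-1}) = (p_5, q_5); compute convergents through index 5.
Convergents (p_i = a_i*p_{i-1} + p_{i-2}, q_i = a_i*q_{i-1} + q_{i-2} with p_{-2}=0, p_{-1}=1, q_{-2}=1, q_{-1}=0):
  i=0: a_0=22, p_0 = 22*1 + 0 = 22, q_0 = 22*0 + 1 = 1.
  i=1: a_1=3, p_1 = 3*22 + 1 = 67, q_1 = 3*1 + 0 = 3.
  i=2: a_2=6, p_2 = 6*67 + 22 = 424, q_2 = 6*3 + 1 = 19.
  i=3: a_3=22, p_3 = 22*424 + 67 = 9395, q_3 = 22*19 + 3 = 421.
  i=4: a_4=6, p_4 = 6*9395 + 424 = 56794, q_4 = 6*421 + 19 = 2545.
  i=5: a_5=3, p_5 = 3*56794 + 9395 = 179777, q_5 = 3*2545 + 421 = 8056.
Check: 179777^2 - 498*8056^2 = 32319769729 - 32319769728 = 1, so (x, y) = (179777, 8056) solves the equation, and by the theorem it is the least positive solution.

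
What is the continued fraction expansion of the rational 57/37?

[1; 1, 1, 5, 1, 2]

Run the Euclidean algorithm on 57 and 37; the successive quotients are the partial quotients a_0, a_1, ... (each step inverts the fractional part left over by the previous one):
  57 = 1*37 + 20, so a_0 = 1.
  37 = 1*20 + 17, so a_1 = 1.
  20 = 1*17 + 3, so a_2 = 1.
  17 = 5*3 + 2, so a_3 = 5.
  3 = 1*2 + 1, so a_4 = 1.
  2 = 2*1 + 0, so a_5 = 2.
The remainder reaches 0 after 6 divisions, so the expansion has 6 partial quotients, read off in order.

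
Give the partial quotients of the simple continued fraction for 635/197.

Run the Euclidean algorithm on 635 and 197; the successive quotients are the partial quotients a_0, a_1, ... (each step inverts the fractional part left over by the previous one):
  635 = 3*197 + 44, so a_0 = 3.
  197 = 4*44 + 21, so a_1 = 4.
  44 = 2*21 + 2, so a_2 = 2.
  21 = 10*2 + 1, so a_3 = 10.
  2 = 2*1 + 0, so a_4 = 2.
The remainder reaches 0 after 5 divisions, so the expansion has 5 partial quotients, read off in order.

[3; 4, 2, 10, 2]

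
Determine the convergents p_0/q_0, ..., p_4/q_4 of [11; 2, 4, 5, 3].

11/1, 23/2, 103/9, 538/47, 1717/150

Using the convergent recurrence p_i = a_i*p_{i-1} + p_{i-2}, q_i = a_i*q_{i-1} + q_{i-2} with p_{-2}=0, p_{-1}=1, q_{-2}=1, q_{-1}=0:
  i=0: a_0=11, p_0 = 11*1 + 0 = 11, q_0 = 11*0 + 1 = 1.
  i=1: a_1=2, p_1 = 2*11 + 1 = 23, q_1 = 2*1 + 0 = 2.
  i=2: a_2=4, p_2 = 4*23 + 11 = 103, q_2 = 4*2 + 1 = 9.
  i=3: a_3=5, p_3 = 5*103 + 23 = 538, q_3 = 5*9 + 2 = 47.
  i=4: a_4=3, p_4 = 3*538 + 103 = 1717, q_4 = 3*47 + 9 = 150.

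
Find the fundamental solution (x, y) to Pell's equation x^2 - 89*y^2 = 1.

(x, y) = (500001, 53000)

First expand sqrt(89) as a continued fraction. With x_i = (sqrt(89) + m_i)/d_i and (m_0, d_0) = (0, 1): a_0 = floor(sqrt(89)) = 9, since 9^2 = 81 <= 89 < 100 = 10^2.
Iterate m_{i+1} = d_i*a_i - m_i, d_{i+1} = (89 - m_{i+1}^2)/d_i, a_{i+1} = floor((a_0 + m_{i+1})/d_{i+1}):
  m_1 = 1*9 - 0 = 9, d_1 = (89 - 9^2)/1 = 8/1 = 8, a_1 = floor((9 + 9)/8) = 2.
  m_2 = 8*2 - 9 = 7, d_2 = (89 - 7^2)/8 = 40/8 = 5, a_2 = floor((9 + 7)/5) = 3.
  m_3 = 5*3 - 7 = 8, d_3 = (89 - 8^2)/5 = 25/5 = 5, a_3 = floor((9 + 8)/5) = 3.
  m_4 = 5*3 - 8 = 7, d_4 = (89 - 7^2)/5 = 40/5 = 8, a_4 = floor((9 + 7)/8) = 2.
  m_5 = 8*2 - 7 = 9, d_5 = (89 - 9^2)/8 = 8/8 = 1, a_5 = floor((9 + 9)/1) = 18.
  m_6 = 1*18 - 9 = 9, d_6 = (89 - 9^2)/1 = 8/1 = 8: (m_6, d_6) = (m_1, d_1) = (9, 8), so from here the quotients repeat a_1, ..., a_5; the period length is 5.
So sqrt(89) = [9; (2, 3, 3, 2, 18)] with period length k = 5.
k is odd, so (p_{k-1}, q_{k-1}) only solves x^2 - 89y^2 = -1 and the fundamental solution of x^2 - 89y^2 = 1 is (p_{2k-1}, q_{2k-1}) = (p_9, q_9); compute convergents through index 9, running through the period twice.
Convergents (p_i = a_i*p_{i-1} + p_{i-2}, q_i = a_i*q_{i-1} + q_{i-2} with p_{-2}=0, p_{-1}=1, q_{-2}=1, q_{-1}=0):
  i=0: a_0=9, p_0 = 9*1 + 0 = 9, q_0 = 9*0 + 1 = 1.
  i=1: a_1=2, p_1 = 2*9 + 1 = 19, q_1 = 2*1 + 0 = 2.
  i=2: a_2=3, p_2 = 3*19 + 9 = 66, q_2 = 3*2 + 1 = 7.
  i=3: a_3=3, p_3 = 3*66 + 19 = 217, q_3 = 3*7 + 2 = 23.
  i=4: a_4=2, p_4 = 2*217 + 66 = 500, q_4 = 2*23 + 7 = 53.
  i=5: a_5=18, p_5 = 18*500 + 217 = 9217, q_5 = 18*53 + 23 = 977.
  i=6: a_6=2, p_6 = 2*9217 + 500 = 18934, q_6 = 2*977 + 53 = 2007.
  i=7: a_7=3, p_7 = 3*18934 + 9217 = 66019, q_7 = 3*2007 + 977 = 6998.
  i=8: a_8=3, p_8 = 3*66019 + 18934 = 216991, q_8 = 3*6998 + 2007 = 23001.
  i=9: a_9=2, p_9 = 2*216991 + 66019 = 500001, q_9 = 2*23001 + 6998 = 53000.
Indeed p_4^2 - 89*q_4^2 = 250000 - 250001 = -1, not +1.
Check: 500001^2 - 89*53000^2 = 250001000001 - 250001000000 = 1, so (x, y) = (500001, 53000) solves the equation, and by the theorem it is the least positive solution.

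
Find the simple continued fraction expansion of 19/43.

Run the Euclidean algorithm on 19 and 43; the successive quotients are the partial quotients a_0, a_1, ... (each step inverts the fractional part left over by the previous one):
  19 = 0*43 + 19, so a_0 = 0.
  43 = 2*19 + 5, so a_1 = 2.
  19 = 3*5 + 4, so a_2 = 3.
  5 = 1*4 + 1, so a_3 = 1.
  4 = 4*1 + 0, so a_4 = 4.
The remainder reaches 0 after 5 divisions, so the expansion has 5 partial quotients, read off in order.

[0; 2, 3, 1, 4]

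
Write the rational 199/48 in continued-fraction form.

[4; 6, 1, 6]

Run the Euclidean algorithm on 199 and 48; the successive quotients are the partial quotients a_0, a_1, ... (each step inverts the fractional part left over by the previous one):
  199 = 4*48 + 7, so a_0 = 4.
  48 = 6*7 + 6, so a_1 = 6.
  7 = 1*6 + 1, so a_2 = 1.
  6 = 6*1 + 0, so a_3 = 6.
The remainder reaches 0 after 4 divisions, so the expansion has 4 partial quotients, read off in order.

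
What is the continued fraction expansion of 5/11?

Run the Euclidean algorithm on 5 and 11; the successive quotients are the partial quotients a_0, a_1, ... (each step inverts the fractional part left over by the previous one):
  5 = 0*11 + 5, so a_0 = 0.
  11 = 2*5 + 1, so a_1 = 2.
  5 = 5*1 + 0, so a_2 = 5.
The remainder reaches 0 after 3 divisions, so the expansion has 3 partial quotients, read off in order.

[0; 2, 5]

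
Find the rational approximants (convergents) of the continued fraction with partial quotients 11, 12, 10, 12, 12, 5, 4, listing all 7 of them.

11/1, 133/12, 1341/121, 16225/1464, 196041/17689, 996430/89909, 4181761/377325

Using the convergent recurrence p_i = a_i*p_{i-1} + p_{i-2}, q_i = a_i*q_{i-1} + q_{i-2} with p_{-2}=0, p_{-1}=1, q_{-2}=1, q_{-1}=0:
  i=0: a_0=11, p_0 = 11*1 + 0 = 11, q_0 = 11*0 + 1 = 1.
  i=1: a_1=12, p_1 = 12*11 + 1 = 133, q_1 = 12*1 + 0 = 12.
  i=2: a_2=10, p_2 = 10*133 + 11 = 1341, q_2 = 10*12 + 1 = 121.
  i=3: a_3=12, p_3 = 12*1341 + 133 = 16225, q_3 = 12*121 + 12 = 1464.
  i=4: a_4=12, p_4 = 12*16225 + 1341 = 196041, q_4 = 12*1464 + 121 = 17689.
  i=5: a_5=5, p_5 = 5*196041 + 16225 = 996430, q_5 = 5*17689 + 1464 = 89909.
  i=6: a_6=4, p_6 = 4*996430 + 196041 = 4181761, q_6 = 4*89909 + 17689 = 377325.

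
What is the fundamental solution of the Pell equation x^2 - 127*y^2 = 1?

(x, y) = (4730624, 419775)

First expand sqrt(127) as a continued fraction. With x_i = (sqrt(127) + m_i)/d_i and (m_0, d_0) = (0, 1): a_0 = floor(sqrt(127)) = 11, since 11^2 = 121 <= 127 < 144 = 12^2.
Iterate m_{i+1} = d_i*a_i - m_i, d_{i+1} = (127 - m_{i+1}^2)/d_i, a_{i+1} = floor((a_0 + m_{i+1})/d_{i+1}):
  m_1 = 1*11 - 0 = 11, d_1 = (127 - 11^2)/1 = 6/1 = 6, a_1 = floor((11 + 11)/6) = 3.
  m_2 = 6*3 - 11 = 7, d_2 = (127 - 7^2)/6 = 78/6 = 13, a_2 = floor((11 + 7)/13) = 1.
  m_3 = 13*1 - 7 = 6, d_3 = (127 - 6^2)/13 = 91/13 = 7, a_3 = floor((11 + 6)/7) = 2.
  m_4 = 7*2 - 6 = 8, d_4 = (127 - 8^2)/7 = 63/7 = 9, a_4 = floor((11 + 8)/9) = 2.
  m_5 = 9*2 - 8 = 10, d_5 = (127 - 10^2)/9 = 27/9 = 3, a_5 = floor((11 + 10)/3) = 7.
  m_6 = 3*7 - 10 = 11, d_6 = (127 - 11^2)/3 = 6/3 = 2, a_6 = floor((11 + 11)/2) = 11.
  m_7 = 2*11 - 11 = 11, d_7 = (127 - 11^2)/2 = 6/2 = 3, a_7 = floor((11 + 11)/3) = 7.
  m_8 = 3*7 - 11 = 10, d_8 = (127 - 10^2)/3 = 27/3 = 9, a_8 = floor((11 + 10)/9) = 2.
  m_9 = 9*2 - 10 = 8, d_9 = (127 - 8^2)/9 = 63/9 = 7, a_9 = floor((11 + 8)/7) = 2.
  m_10 = 7*2 - 8 = 6, d_10 = (127 - 6^2)/7 = 91/7 = 13, a_10 = floor((11 + 6)/13) = 1.
  m_11 = 13*1 - 6 = 7, d_11 = (127 - 7^2)/13 = 78/13 = 6, a_11 = floor((11 + 7)/6) = 3.
  m_12 = 6*3 - 7 = 11, d_12 = (127 - 11^2)/6 = 6/6 = 1, a_12 = floor((11 + 11)/1) = 22.
  m_13 = 1*22 - 11 = 11, d_13 = (127 - 11^2)/1 = 6/1 = 6: (m_13, d_13) = (m_1, d_1) = (11, 6), so from here the quotients repeat a_1, ..., a_12; the period length is 12.
So sqrt(127) = [11; (3, 1, 2, 2, 7, 11, 7, 2, 2, 1, 3, 22)] with period length k = 12.
k is even, so the fundamental solution of x^2 - 127y^2 = 1 is (p_{k-1}, q_{k-1}) = (p_11, q_11); compute convergents through index 11.
Convergents (p_i = a_i*p_{i-1} + p_{i-2}, q_i = a_i*q_{i-1} + q_{i-2} with p_{-2}=0, p_{-1}=1, q_{-2}=1, q_{-1}=0):
  i=0: a_0=11, p_0 = 11*1 + 0 = 11, q_0 = 11*0 + 1 = 1.
  i=1: a_1=3, p_1 = 3*11 + 1 = 34, q_1 = 3*1 + 0 = 3.
  i=2: a_2=1, p_2 = 1*34 + 11 = 45, q_2 = 1*3 + 1 = 4.
  i=3: a_3=2, p_3 = 2*45 + 34 = 124, q_3 = 2*4 + 3 = 11.
  i=4: a_4=2, p_4 = 2*124 + 45 = 293, q_4 = 2*11 + 4 = 26.
  i=5: a_5=7, p_5 = 7*293 + 124 = 2175, q_5 = 7*26 + 11 = 193.
  i=6: a_6=11, p_6 = 11*2175 + 293 = 24218, q_6 = 11*193 + 26 = 2149.
  i=7: a_7=7, p_7 = 7*24218 + 2175 = 171701, q_7 = 7*2149 + 193 = 15236.
  i=8: a_8=2, p_8 = 2*171701 + 24218 = 367620, q_8 = 2*15236 + 2149 = 32621.
  i=9: a_9=2, p_9 = 2*367620 + 171701 = 906941, q_9 = 2*32621 + 15236 = 80478.
  i=10: a_10=1, p_10 = 1*906941 + 367620 = 1274561, q_10 = 1*80478 + 32621 = 113099.
  i=11: a_11=3, p_11 = 3*1274561 + 906941 = 4730624, q_11 = 3*113099 + 80478 = 419775.
Check: 4730624^2 - 127*419775^2 = 22378803429376 - 22378803429375 = 1, so (x, y) = (4730624, 419775) solves the equation, and by the theorem it is the least positive solution.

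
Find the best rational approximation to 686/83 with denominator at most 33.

124/15

Expand x = 686/83 as a continued fraction with the Euclidean algorithm:
  686 = 8*83 + 22, so a_0 = 8.
  83 = 3*22 + 17, so a_1 = 3.
  22 = 1*17 + 5, so a_2 = 1.
  17 = 3*5 + 2, so a_3 = 3.
  5 = 2*2 + 1, so a_4 = 2.
  2 = 2*1 + 0, so a_5 = 2.
so x = [8; 3, 1, 3, 2, 2].
Convergents (p_i = a_i*p_{i-1} + p_{i-2}, q_i = a_i*q_{i-1} + q_{i-2} with p_{-2}=0, p_{-1}=1, q_{-2}=1, q_{-1}=0), until the denominator exceeds 33:
  i=0: a_0=8, p_0 = 8*1 + 0 = 8, q_0 = 8*0 + 1 = 1.
  i=1: a_1=3, p_1 = 3*8 + 1 = 25, q_1 = 3*1 + 0 = 3.
  i=2: a_2=1, p_2 = 1*25 + 8 = 33, q_2 = 1*3 + 1 = 4.
  i=3: a_3=3, p_3 = 3*33 + 25 = 124, q_3 = 3*4 + 3 = 15.
  i=4: a_4=2, p_4 = 2*124 + 33 = 281, q_4 = 2*15 + 4 = 34.
q_4 = 34 > 33, so the last convergent with denominator <= 33 is p_3/q_3 = 124/15.
The closest fraction with denominator <= 33 is either p_3/q_3 or the intermediate fraction (k*p_3 + p_2)/(k*q_3 + q_2) with the largest k >= 1 whose denominator stays <= 33; these approach x as k grows, and every other convergent or intermediate fraction in range is farther away.
Largest k: floor((33 - q_2)/q_3) = floor((33 - 4)/15) = 1.
That gives (1*124 + 33)/(1*15 + 4) = 157/19.
Compare the errors: |x - 124/15| = |686*15 - 124*83|/(83*15) = 2/1245, and |x - 157/19| = |686*19 - 157*83|/(83*19) = 3/1577.
Cross-multiplying, 2*1577 = 3154 < 3735 = 3*1245, so 2/1245 is smaller: the convergent 124/15 is closer to x than 157/19.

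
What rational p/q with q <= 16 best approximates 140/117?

Expand x = 140/117 as a continued fraction with the Euclidean algorithm:
  140 = 1*117 + 23, so a_0 = 1.
  117 = 5*23 + 2, so a_1 = 5.
  23 = 11*2 + 1, so a_2 = 11.
  2 = 2*1 + 0, so a_3 = 2.
so x = [1; 5, 11, 2].
Convergents (p_i = a_i*p_{i-1} + p_{i-2}, q_i = a_i*q_{i-1} + q_{i-2} with p_{-2}=0, p_{-1}=1, q_{-2}=1, q_{-1}=0), until the denominator exceeds 16:
  i=0: a_0=1, p_0 = 1*1 + 0 = 1, q_0 = 1*0 + 1 = 1.
  i=1: a_1=5, p_1 = 5*1 + 1 = 6, q_1 = 5*1 + 0 = 5.
  i=2: a_2=11, p_2 = 11*6 + 1 = 67, q_2 = 11*5 + 1 = 56.
q_2 = 56 > 16, so the last convergent with denominator <= 16 is p_1/q_1 = 6/5.
The closest fraction with denominator <= 16 is either p_1/q_1 or the intermediate fraction (k*p_1 + p_0)/(k*q_1 + q_0) with the largest k >= 1 whose denominator stays <= 16; these approach x as k grows, and every other convergent or intermediate fraction in range is farther away.
Largest k: floor((16 - q_0)/q_1) = floor((16 - 1)/5) = 3.
That gives (3*6 + 1)/(3*5 + 1) = 19/16.
Compare the errors: |x - 6/5| = |140*5 - 6*117|/(117*5) = 2/585, and |x - 19/16| = |140*16 - 19*117|/(117*16) = 17/1872.
Cross-multiplying, 2*1872 = 3744 < 9945 = 17*585, so 2/585 is smaller: the convergent 6/5 is closer to x than 19/16.

6/5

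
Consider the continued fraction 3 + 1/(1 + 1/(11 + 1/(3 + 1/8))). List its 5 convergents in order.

3/1, 4/1, 47/12, 145/37, 1207/308

Using the convergent recurrence p_i = a_i*p_{i-1} + p_{i-2}, q_i = a_i*q_{i-1} + q_{i-2} with p_{-2}=0, p_{-1}=1, q_{-2}=1, q_{-1}=0:
  i=0: a_0=3, p_0 = 3*1 + 0 = 3, q_0 = 3*0 + 1 = 1.
  i=1: a_1=1, p_1 = 1*3 + 1 = 4, q_1 = 1*1 + 0 = 1.
  i=2: a_2=11, p_2 = 11*4 + 3 = 47, q_2 = 11*1 + 1 = 12.
  i=3: a_3=3, p_3 = 3*47 + 4 = 145, q_3 = 3*12 + 1 = 37.
  i=4: a_4=8, p_4 = 8*145 + 47 = 1207, q_4 = 8*37 + 12 = 308.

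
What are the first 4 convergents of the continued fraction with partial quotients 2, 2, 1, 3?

2/1, 5/2, 7/3, 26/11

Using the convergent recurrence p_i = a_i*p_{i-1} + p_{i-2}, q_i = a_i*q_{i-1} + q_{i-2} with p_{-2}=0, p_{-1}=1, q_{-2}=1, q_{-1}=0:
  i=0: a_0=2, p_0 = 2*1 + 0 = 2, q_0 = 2*0 + 1 = 1.
  i=1: a_1=2, p_1 = 2*2 + 1 = 5, q_1 = 2*1 + 0 = 2.
  i=2: a_2=1, p_2 = 1*5 + 2 = 7, q_2 = 1*2 + 1 = 3.
  i=3: a_3=3, p_3 = 3*7 + 5 = 26, q_3 = 3*3 + 2 = 11.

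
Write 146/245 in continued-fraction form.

Run the Euclidean algorithm on 146 and 245; the successive quotients are the partial quotients a_0, a_1, ... (each step inverts the fractional part left over by the previous one):
  146 = 0*245 + 146, so a_0 = 0.
  245 = 1*146 + 99, so a_1 = 1.
  146 = 1*99 + 47, so a_2 = 1.
  99 = 2*47 + 5, so a_3 = 2.
  47 = 9*5 + 2, so a_4 = 9.
  5 = 2*2 + 1, so a_5 = 2.
  2 = 2*1 + 0, so a_6 = 2.
The remainder reaches 0 after 7 divisions, so the expansion has 7 partial quotients, read off in order.

[0; 1, 1, 2, 9, 2, 2]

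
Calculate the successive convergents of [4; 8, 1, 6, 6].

Using the convergent recurrence p_i = a_i*p_{i-1} + p_{i-2}, q_i = a_i*q_{i-1} + q_{i-2} with p_{-2}=0, p_{-1}=1, q_{-2}=1, q_{-1}=0:
  i=0: a_0=4, p_0 = 4*1 + 0 = 4, q_0 = 4*0 + 1 = 1.
  i=1: a_1=8, p_1 = 8*4 + 1 = 33, q_1 = 8*1 + 0 = 8.
  i=2: a_2=1, p_2 = 1*33 + 4 = 37, q_2 = 1*8 + 1 = 9.
  i=3: a_3=6, p_3 = 6*37 + 33 = 255, q_3 = 6*9 + 8 = 62.
  i=4: a_4=6, p_4 = 6*255 + 37 = 1567, q_4 = 6*62 + 9 = 381.

4/1, 33/8, 37/9, 255/62, 1567/381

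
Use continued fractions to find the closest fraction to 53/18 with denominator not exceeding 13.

Expand x = 53/18 as a continued fraction with the Euclidean algorithm:
  53 = 2*18 + 17, so a_0 = 2.
  18 = 1*17 + 1, so a_1 = 1.
  17 = 17*1 + 0, so a_2 = 17.
so x = [2; 1, 17].
Convergents (p_i = a_i*p_{i-1} + p_{i-2}, q_i = a_i*q_{i-1} + q_{i-2} with p_{-2}=0, p_{-1}=1, q_{-2}=1, q_{-1}=0), until the denominator exceeds 13:
  i=0: a_0=2, p_0 = 2*1 + 0 = 2, q_0 = 2*0 + 1 = 1.
  i=1: a_1=1, p_1 = 1*2 + 1 = 3, q_1 = 1*1 + 0 = 1.
  i=2: a_2=17, p_2 = 17*3 + 2 = 53, q_2 = 17*1 + 1 = 18.
q_2 = 18 > 13, so the last convergent with denominator <= 13 is p_1/q_1 = 3/1.
The closest fraction with denominator <= 13 is either p_1/q_1 or the intermediate fraction (k*p_1 + p_0)/(k*q_1 + q_0) with the largest k >= 1 whose denominator stays <= 13; these approach x as k grows, and every other convergent or intermediate fraction in range is farther away.
Largest k: floor((13 - q_0)/q_1) = floor((13 - 1)/1) = 12.
That gives (12*3 + 2)/(12*1 + 1) = 38/13.
Compare the errors: |x - 3/1| = |53*1 - 3*18|/(18*1) = 1/18, and |x - 38/13| = |53*13 - 38*18|/(18*13) = 5/234.
Cross-multiplying, 5*18 = 90 < 234 = 1*234, so 5/234 is smaller: the intermediate fraction 38/13 is closer to x than 3/1.

38/13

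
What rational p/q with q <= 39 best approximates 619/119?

Expand x = 619/119 as a continued fraction with the Euclidean algorithm:
  619 = 5*119 + 24, so a_0 = 5.
  119 = 4*24 + 23, so a_1 = 4.
  24 = 1*23 + 1, so a_2 = 1.
  23 = 23*1 + 0, so a_3 = 23.
so x = [5; 4, 1, 23].
Convergents (p_i = a_i*p_{i-1} + p_{i-2}, q_i = a_i*q_{i-1} + q_{i-2} with p_{-2}=0, p_{-1}=1, q_{-2}=1, q_{-1}=0), until the denominator exceeds 39:
  i=0: a_0=5, p_0 = 5*1 + 0 = 5, q_0 = 5*0 + 1 = 1.
  i=1: a_1=4, p_1 = 4*5 + 1 = 21, q_1 = 4*1 + 0 = 4.
  i=2: a_2=1, p_2 = 1*21 + 5 = 26, q_2 = 1*4 + 1 = 5.
  i=3: a_3=23, p_3 = 23*26 + 21 = 619, q_3 = 23*5 + 4 = 119.
q_3 = 119 > 39, so the last convergent with denominator <= 39 is p_2/q_2 = 26/5.
The closest fraction with denominator <= 39 is either p_2/q_2 or the intermediate fraction (k*p_2 + p_1)/(k*q_2 + q_1) with the largest k >= 1 whose denominator stays <= 39; these approach x as k grows, and every other convergent or intermediate fraction in range is farther away.
Largest k: floor((39 - q_1)/q_2) = floor((39 - 4)/5) = 7.
That gives (7*26 + 21)/(7*5 + 4) = 203/39.
Compare the errors: |x - 26/5| = |619*5 - 26*119|/(119*5) = 1/595, and |x - 203/39| = |619*39 - 203*119|/(119*39) = 16/4641.
Cross-multiplying, 1*4641 = 4641 < 9520 = 16*595, so 1/595 is smaller: the convergent 26/5 is closer to x than 203/39.

26/5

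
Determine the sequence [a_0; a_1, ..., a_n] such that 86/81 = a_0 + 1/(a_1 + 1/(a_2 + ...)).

[1; 16, 5]

Run the Euclidean algorithm on 86 and 81; the successive quotients are the partial quotients a_0, a_1, ... (each step inverts the fractional part left over by the previous one):
  86 = 1*81 + 5, so a_0 = 1.
  81 = 16*5 + 1, so a_1 = 16.
  5 = 5*1 + 0, so a_2 = 5.
The remainder reaches 0 after 3 divisions, so the expansion has 3 partial quotients, read off in order.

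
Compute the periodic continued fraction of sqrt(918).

[30; (3, 2, 1, 6, 30, 6, 1, 2, 3, 60)]

Write x_i = (sqrt(918) + m_i)/d_i with (m_0, d_0) = (0, 1). a_0 = floor(sqrt(918)) = 30, since 30^2 = 900 <= 918 < 961 = 31^2.
Iterate m_{i+1} = d_i*a_i - m_i, d_{i+1} = (918 - m_{i+1}^2)/d_i, a_{i+1} = floor((a_0 + m_{i+1})/d_{i+1}):
  m_1 = 1*30 - 0 = 30, d_1 = (918 - 30^2)/1 = 18/1 = 18, a_1 = floor((30 + 30)/18) = 3.
  m_2 = 18*3 - 30 = 24, d_2 = (918 - 24^2)/18 = 342/18 = 19, a_2 = floor((30 + 24)/19) = 2.
  m_3 = 19*2 - 24 = 14, d_3 = (918 - 14^2)/19 = 722/19 = 38, a_3 = floor((30 + 14)/38) = 1.
  m_4 = 38*1 - 14 = 24, d_4 = (918 - 24^2)/38 = 342/38 = 9, a_4 = floor((30 + 24)/9) = 6.
  m_5 = 9*6 - 24 = 30, d_5 = (918 - 30^2)/9 = 18/9 = 2, a_5 = floor((30 + 30)/2) = 30.
  m_6 = 2*30 - 30 = 30, d_6 = (918 - 30^2)/2 = 18/2 = 9, a_6 = floor((30 + 30)/9) = 6.
  m_7 = 9*6 - 30 = 24, d_7 = (918 - 24^2)/9 = 342/9 = 38, a_7 = floor((30 + 24)/38) = 1.
  m_8 = 38*1 - 24 = 14, d_8 = (918 - 14^2)/38 = 722/38 = 19, a_8 = floor((30 + 14)/19) = 2.
  m_9 = 19*2 - 14 = 24, d_9 = (918 - 24^2)/19 = 342/19 = 18, a_9 = floor((30 + 24)/18) = 3.
  m_10 = 18*3 - 24 = 30, d_10 = (918 - 30^2)/18 = 18/18 = 1, a_10 = floor((30 + 30)/1) = 60.
  m_11 = 1*60 - 30 = 30, d_11 = (918 - 30^2)/1 = 18/1 = 18: (m_11, d_11) = (m_1, d_1) = (30, 18), so from here the quotients repeat a_1, ..., a_10; the period length is 10.
Hence the expansion of sqrt(918) is a_0 = 30 followed by the repeating block 3, 2, 1, 6, 30, 6, 1, 2, 3, 60 (period 10).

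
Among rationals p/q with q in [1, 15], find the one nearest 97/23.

59/14

Expand x = 97/23 as a continued fraction with the Euclidean algorithm:
  97 = 4*23 + 5, so a_0 = 4.
  23 = 4*5 + 3, so a_1 = 4.
  5 = 1*3 + 2, so a_2 = 1.
  3 = 1*2 + 1, so a_3 = 1.
  2 = 2*1 + 0, so a_4 = 2.
so x = [4; 4, 1, 1, 2].
Convergents (p_i = a_i*p_{i-1} + p_{i-2}, q_i = a_i*q_{i-1} + q_{i-2} with p_{-2}=0, p_{-1}=1, q_{-2}=1, q_{-1}=0), until the denominator exceeds 15:
  i=0: a_0=4, p_0 = 4*1 + 0 = 4, q_0 = 4*0 + 1 = 1.
  i=1: a_1=4, p_1 = 4*4 + 1 = 17, q_1 = 4*1 + 0 = 4.
  i=2: a_2=1, p_2 = 1*17 + 4 = 21, q_2 = 1*4 + 1 = 5.
  i=3: a_3=1, p_3 = 1*21 + 17 = 38, q_3 = 1*5 + 4 = 9.
  i=4: a_4=2, p_4 = 2*38 + 21 = 97, q_4 = 2*9 + 5 = 23.
q_4 = 23 > 15, so the last convergent with denominator <= 15 is p_3/q_3 = 38/9.
The closest fraction with denominator <= 15 is either p_3/q_3 or the intermediate fraction (k*p_3 + p_2)/(k*q_3 + q_2) with the largest k >= 1 whose denominator stays <= 15; these approach x as k grows, and every other convergent or intermediate fraction in range is farther away.
Largest k: floor((15 - q_2)/q_3) = floor((15 - 5)/9) = 1.
That gives (1*38 + 21)/(1*9 + 5) = 59/14.
Compare the errors: |x - 38/9| = |97*9 - 38*23|/(23*9) = 1/207, and |x - 59/14| = |97*14 - 59*23|/(23*14) = 1/322.
Cross-multiplying, 1*207 = 207 < 322 = 1*322, so 1/322 is smaller: the intermediate fraction 59/14 is closer to x than 38/9.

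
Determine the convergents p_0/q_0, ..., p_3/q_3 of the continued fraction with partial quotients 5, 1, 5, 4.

5/1, 6/1, 35/6, 146/25

Using the convergent recurrence p_i = a_i*p_{i-1} + p_{i-2}, q_i = a_i*q_{i-1} + q_{i-2} with p_{-2}=0, p_{-1}=1, q_{-2}=1, q_{-1}=0:
  i=0: a_0=5, p_0 = 5*1 + 0 = 5, q_0 = 5*0 + 1 = 1.
  i=1: a_1=1, p_1 = 1*5 + 1 = 6, q_1 = 1*1 + 0 = 1.
  i=2: a_2=5, p_2 = 5*6 + 5 = 35, q_2 = 5*1 + 1 = 6.
  i=3: a_3=4, p_3 = 4*35 + 6 = 146, q_3 = 4*6 + 1 = 25.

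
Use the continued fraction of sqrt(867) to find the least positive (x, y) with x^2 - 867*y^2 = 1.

(x, y) = (70226, 2385)

First expand sqrt(867) as a continued fraction. With x_i = (sqrt(867) + m_i)/d_i and (m_0, d_0) = (0, 1): a_0 = floor(sqrt(867)) = 29, since 29^2 = 841 <= 867 < 900 = 30^2.
Iterate m_{i+1} = d_i*a_i - m_i, d_{i+1} = (867 - m_{i+1}^2)/d_i, a_{i+1} = floor((a_0 + m_{i+1})/d_{i+1}):
  m_1 = 1*29 - 0 = 29, d_1 = (867 - 29^2)/1 = 26/1 = 26, a_1 = floor((29 + 29)/26) = 2.
  m_2 = 26*2 - 29 = 23, d_2 = (867 - 23^2)/26 = 338/26 = 13, a_2 = floor((29 + 23)/13) = 4.
  m_3 = 13*4 - 23 = 29, d_3 = (867 - 29^2)/13 = 26/13 = 2, a_3 = floor((29 + 29)/2) = 29.
  m_4 = 2*29 - 29 = 29, d_4 = (867 - 29^2)/2 = 26/2 = 13, a_4 = floor((29 + 29)/13) = 4.
  m_5 = 13*4 - 29 = 23, d_5 = (867 - 23^2)/13 = 338/13 = 26, a_5 = floor((29 + 23)/26) = 2.
  m_6 = 26*2 - 23 = 29, d_6 = (867 - 29^2)/26 = 26/26 = 1, a_6 = floor((29 + 29)/1) = 58.
  m_7 = 1*58 - 29 = 29, d_7 = (867 - 29^2)/1 = 26/1 = 26: (m_7, d_7) = (m_1, d_1) = (29, 26), so from here the quotients repeat a_1, ..., a_6; the period length is 6.
So sqrt(867) = [29; (2, 4, 29, 4, 2, 58)] with period length k = 6.
k is even, so the fundamental solution of x^2 - 867y^2 = 1 is (p_{k-1}, q_{k-1}) = (p_5, q_5); compute convergents through index 5.
Convergents (p_i = a_i*p_{i-1} + p_{i-2}, q_i = a_i*q_{i-1} + q_{i-2} with p_{-2}=0, p_{-1}=1, q_{-2}=1, q_{-1}=0):
  i=0: a_0=29, p_0 = 29*1 + 0 = 29, q_0 = 29*0 + 1 = 1.
  i=1: a_1=2, p_1 = 2*29 + 1 = 59, q_1 = 2*1 + 0 = 2.
  i=2: a_2=4, p_2 = 4*59 + 29 = 265, q_2 = 4*2 + 1 = 9.
  i=3: a_3=29, p_3 = 29*265 + 59 = 7744, q_3 = 29*9 + 2 = 263.
  i=4: a_4=4, p_4 = 4*7744 + 265 = 31241, q_4 = 4*263 + 9 = 1061.
  i=5: a_5=2, p_5 = 2*31241 + 7744 = 70226, q_5 = 2*1061 + 263 = 2385.
Check: 70226^2 - 867*2385^2 = 4931691076 - 4931691075 = 1, so (x, y) = (70226, 2385) solves the equation, and by the theorem it is the least positive solution.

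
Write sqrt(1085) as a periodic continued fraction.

Write x_i = (sqrt(1085) + m_i)/d_i with (m_0, d_0) = (0, 1). a_0 = floor(sqrt(1085)) = 32, since 32^2 = 1024 <= 1085 < 1089 = 33^2.
Iterate m_{i+1} = d_i*a_i - m_i, d_{i+1} = (1085 - m_{i+1}^2)/d_i, a_{i+1} = floor((a_0 + m_{i+1})/d_{i+1}):
  m_1 = 1*32 - 0 = 32, d_1 = (1085 - 32^2)/1 = 61/1 = 61, a_1 = floor((32 + 32)/61) = 1.
  m_2 = 61*1 - 32 = 29, d_2 = (1085 - 29^2)/61 = 244/61 = 4, a_2 = floor((32 + 29)/4) = 15.
  m_3 = 4*15 - 29 = 31, d_3 = (1085 - 31^2)/4 = 124/4 = 31, a_3 = floor((32 + 31)/31) = 2.
  m_4 = 31*2 - 31 = 31, d_4 = (1085 - 31^2)/31 = 124/31 = 4, a_4 = floor((32 + 31)/4) = 15.
  m_5 = 4*15 - 31 = 29, d_5 = (1085 - 29^2)/4 = 244/4 = 61, a_5 = floor((32 + 29)/61) = 1.
  m_6 = 61*1 - 29 = 32, d_6 = (1085 - 32^2)/61 = 61/61 = 1, a_6 = floor((32 + 32)/1) = 64.
  m_7 = 1*64 - 32 = 32, d_7 = (1085 - 32^2)/1 = 61/1 = 61: (m_7, d_7) = (m_1, d_1) = (32, 61), so from here the quotients repeat a_1, ..., a_6; the period length is 6.
Hence the expansion of sqrt(1085) is a_0 = 32 followed by the repeating block 1, 15, 2, 15, 1, 64 (period 6).

[32; (1, 15, 2, 15, 1, 64)]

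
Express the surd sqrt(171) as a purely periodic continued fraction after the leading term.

Write x_i = (sqrt(171) + m_i)/d_i with (m_0, d_0) = (0, 1). a_0 = floor(sqrt(171)) = 13, since 13^2 = 169 <= 171 < 196 = 14^2.
Iterate m_{i+1} = d_i*a_i - m_i, d_{i+1} = (171 - m_{i+1}^2)/d_i, a_{i+1} = floor((a_0 + m_{i+1})/d_{i+1}):
  m_1 = 1*13 - 0 = 13, d_1 = (171 - 13^2)/1 = 2/1 = 2, a_1 = floor((13 + 13)/2) = 13.
  m_2 = 2*13 - 13 = 13, d_2 = (171 - 13^2)/2 = 2/2 = 1, a_2 = floor((13 + 13)/1) = 26.
  m_3 = 1*26 - 13 = 13, d_3 = (171 - 13^2)/1 = 2/1 = 2: (m_3, d_3) = (m_1, d_1) = (13, 2), so from here the quotients repeat a_1, a_2; the period length is 2.
Hence the expansion of sqrt(171) is a_0 = 13 followed by the repeating block 13, 26 (period 2).

[13; (13, 26)]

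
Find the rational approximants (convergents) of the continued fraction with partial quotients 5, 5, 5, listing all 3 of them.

5/1, 26/5, 135/26

Using the convergent recurrence p_i = a_i*p_{i-1} + p_{i-2}, q_i = a_i*q_{i-1} + q_{i-2} with p_{-2}=0, p_{-1}=1, q_{-2}=1, q_{-1}=0:
  i=0: a_0=5, p_0 = 5*1 + 0 = 5, q_0 = 5*0 + 1 = 1.
  i=1: a_1=5, p_1 = 5*5 + 1 = 26, q_1 = 5*1 + 0 = 5.
  i=2: a_2=5, p_2 = 5*26 + 5 = 135, q_2 = 5*5 + 1 = 26.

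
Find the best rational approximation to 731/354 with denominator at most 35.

Expand x = 731/354 as a continued fraction with the Euclidean algorithm:
  731 = 2*354 + 23, so a_0 = 2.
  354 = 15*23 + 9, so a_1 = 15.
  23 = 2*9 + 5, so a_2 = 2.
  9 = 1*5 + 4, so a_3 = 1.
  5 = 1*4 + 1, so a_4 = 1.
  4 = 4*1 + 0, so a_5 = 4.
so x = [2; 15, 2, 1, 1, 4].
Convergents (p_i = a_i*p_{i-1} + p_{i-2}, q_i = a_i*q_{i-1} + q_{i-2} with p_{-2}=0, p_{-1}=1, q_{-2}=1, q_{-1}=0), until the denominator exceeds 35:
  i=0: a_0=2, p_0 = 2*1 + 0 = 2, q_0 = 2*0 + 1 = 1.
  i=1: a_1=15, p_1 = 15*2 + 1 = 31, q_1 = 15*1 + 0 = 15.
  i=2: a_2=2, p_2 = 2*31 + 2 = 64, q_2 = 2*15 + 1 = 31.
  i=3: a_3=1, p_3 = 1*64 + 31 = 95, q_3 = 1*31 + 15 = 46.
q_3 = 46 > 35, so the last convergent with denominator <= 35 is p_2/q_2 = 64/31.
The closest fraction with denominator <= 35 is either p_2/q_2 or the intermediate fraction (k*p_2 + p_1)/(k*q_2 + q_1) with the largest k >= 1 whose denominator stays <= 35; these approach x as k grows, and every other convergent or intermediate fraction in range is farther away.
Largest k: floor((35 - q_1)/q_2) = floor((35 - 15)/31) = 0.
Since k = 0, no intermediate fraction beyond p_2/q_2 has denominator <= 35, so the convergent 64/31 is the closest (its error is |731*31 - 64*354|/(354*31) = 5/10974).

64/31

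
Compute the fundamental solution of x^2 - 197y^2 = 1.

First expand sqrt(197) as a continued fraction. With x_i = (sqrt(197) + m_i)/d_i and (m_0, d_0) = (0, 1): a_0 = floor(sqrt(197)) = 14, since 14^2 = 196 <= 197 < 225 = 15^2.
Iterate m_{i+1} = d_i*a_i - m_i, d_{i+1} = (197 - m_{i+1}^2)/d_i, a_{i+1} = floor((a_0 + m_{i+1})/d_{i+1}):
  m_1 = 1*14 - 0 = 14, d_1 = (197 - 14^2)/1 = 1/1 = 1, a_1 = floor((14 + 14)/1) = 28.
  m_2 = 1*28 - 14 = 14, d_2 = (197 - 14^2)/1 = 1/1 = 1: (m_2, d_2) = (m_1, d_1) = (14, 1), so from here the quotient a_1 repeats; the period length is 1.
So sqrt(197) = [14; (28)] with period length k = 1.
k is odd, so (p_{k-1}, q_{k-1}) only solves x^2 - 197y^2 = -1 and the fundamental solution of x^2 - 197y^2 = 1 is (p_{2k-1}, q_{2k-1}) = (p_1, q_1); compute convergents through index 1, running through the period twice.
Convergents (p_i = a_i*p_{i-1} + p_{i-2}, q_i = a_i*q_{i-1} + q_{i-2} with p_{-2}=0, p_{-1}=1, q_{-2}=1, q_{-1}=0):
  i=0: a_0=14, p_0 = 14*1 + 0 = 14, q_0 = 14*0 + 1 = 1.
  i=1: a_1=28, p_1 = 28*14 + 1 = 393, q_1 = 28*1 + 0 = 28.
Indeed p_0^2 - 197*q_0^2 = 196 - 197 = -1, not +1.
Check: 393^2 - 197*28^2 = 154449 - 154448 = 1, so (x, y) = (393, 28) solves the equation, and by the theorem it is the least positive solution.

(x, y) = (393, 28)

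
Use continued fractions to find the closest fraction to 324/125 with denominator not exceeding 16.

Expand x = 324/125 as a continued fraction with the Euclidean algorithm:
  324 = 2*125 + 74, so a_0 = 2.
  125 = 1*74 + 51, so a_1 = 1.
  74 = 1*51 + 23, so a_2 = 1.
  51 = 2*23 + 5, so a_3 = 2.
  23 = 4*5 + 3, so a_4 = 4.
  5 = 1*3 + 2, so a_5 = 1.
  3 = 1*2 + 1, so a_6 = 1.
  2 = 2*1 + 0, so a_7 = 2.
so x = [2; 1, 1, 2, 4, 1, 1, 2].
Convergents (p_i = a_i*p_{i-1} + p_{i-2}, q_i = a_i*q_{i-1} + q_{i-2} with p_{-2}=0, p_{-1}=1, q_{-2}=1, q_{-1}=0), until the denominator exceeds 16:
  i=0: a_0=2, p_0 = 2*1 + 0 = 2, q_0 = 2*0 + 1 = 1.
  i=1: a_1=1, p_1 = 1*2 + 1 = 3, q_1 = 1*1 + 0 = 1.
  i=2: a_2=1, p_2 = 1*3 + 2 = 5, q_2 = 1*1 + 1 = 2.
  i=3: a_3=2, p_3 = 2*5 + 3 = 13, q_3 = 2*2 + 1 = 5.
  i=4: a_4=4, p_4 = 4*13 + 5 = 57, q_4 = 4*5 + 2 = 22.
q_4 = 22 > 16, so the last convergent with denominator <= 16 is p_3/q_3 = 13/5.
The closest fraction with denominator <= 16 is either p_3/q_3 or the intermediate fraction (k*p_3 + p_2)/(k*q_3 + q_2) with the largest k >= 1 whose denominator stays <= 16; these approach x as k grows, and every other convergent or intermediate fraction in range is farther away.
Largest k: floor((16 - q_2)/q_3) = floor((16 - 2)/5) = 2.
That gives (2*13 + 5)/(2*5 + 2) = 31/12.
Compare the errors: |x - 13/5| = |324*5 - 13*125|/(125*5) = 5/625, and |x - 31/12| = |324*12 - 31*125|/(125*12) = 13/1500.
Cross-multiplying, 5*1500 = 7500 < 8125 = 13*625, so 5/625 is smaller: the convergent 13/5 is closer to x than 31/12.

13/5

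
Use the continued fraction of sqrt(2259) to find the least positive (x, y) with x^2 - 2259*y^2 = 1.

(x, y) = (3674890, 77319)

First expand sqrt(2259) as a continued fraction. With x_i = (sqrt(2259) + m_i)/d_i and (m_0, d_0) = (0, 1): a_0 = floor(sqrt(2259)) = 47, since 47^2 = 2209 <= 2259 < 2304 = 48^2.
Iterate m_{i+1} = d_i*a_i - m_i, d_{i+1} = (2259 - m_{i+1}^2)/d_i, a_{i+1} = floor((a_0 + m_{i+1})/d_{i+1}):
  m_1 = 1*47 - 0 = 47, d_1 = (2259 - 47^2)/1 = 50/1 = 50, a_1 = floor((47 + 47)/50) = 1.
  m_2 = 50*1 - 47 = 3, d_2 = (2259 - 3^2)/50 = 2250/50 = 45, a_2 = floor((47 + 3)/45) = 1.
  m_3 = 45*1 - 3 = 42, d_3 = (2259 - 42^2)/45 = 495/45 = 11, a_3 = floor((47 + 42)/11) = 8.
  m_4 = 11*8 - 42 = 46, d_4 = (2259 - 46^2)/11 = 143/11 = 13, a_4 = floor((47 + 46)/13) = 7.
  m_5 = 13*7 - 46 = 45, d_5 = (2259 - 45^2)/13 = 234/13 = 18, a_5 = floor((47 + 45)/18) = 5.
  m_6 = 18*5 - 45 = 45, d_6 = (2259 - 45^2)/18 = 234/18 = 13, a_6 = floor((47 + 45)/13) = 7.
  m_7 = 13*7 - 45 = 46, d_7 = (2259 - 46^2)/13 = 143/13 = 11, a_7 = floor((47 + 46)/11) = 8.
  m_8 = 11*8 - 46 = 42, d_8 = (2259 - 42^2)/11 = 495/11 = 45, a_8 = floor((47 + 42)/45) = 1.
  m_9 = 45*1 - 42 = 3, d_9 = (2259 - 3^2)/45 = 2250/45 = 50, a_9 = floor((47 + 3)/50) = 1.
  m_10 = 50*1 - 3 = 47, d_10 = (2259 - 47^2)/50 = 50/50 = 1, a_10 = floor((47 + 47)/1) = 94.
  m_11 = 1*94 - 47 = 47, d_11 = (2259 - 47^2)/1 = 50/1 = 50: (m_11, d_11) = (m_1, d_1) = (47, 50), so from here the quotients repeat a_1, ..., a_10; the period length is 10.
So sqrt(2259) = [47; (1, 1, 8, 7, 5, 7, 8, 1, 1, 94)] with period length k = 10.
k is even, so the fundamental solution of x^2 - 2259y^2 = 1 is (p_{k-1}, q_{k-1}) = (p_9, q_9); compute convergents through index 9.
Convergents (p_i = a_i*p_{i-1} + p_{i-2}, q_i = a_i*q_{i-1} + q_{i-2} with p_{-2}=0, p_{-1}=1, q_{-2}=1, q_{-1}=0):
  i=0: a_0=47, p_0 = 47*1 + 0 = 47, q_0 = 47*0 + 1 = 1.
  i=1: a_1=1, p_1 = 1*47 + 1 = 48, q_1 = 1*1 + 0 = 1.
  i=2: a_2=1, p_2 = 1*48 + 47 = 95, q_2 = 1*1 + 1 = 2.
  i=3: a_3=8, p_3 = 8*95 + 48 = 808, q_3 = 8*2 + 1 = 17.
  i=4: a_4=7, p_4 = 7*808 + 95 = 5751, q_4 = 7*17 + 2 = 121.
  i=5: a_5=5, p_5 = 5*5751 + 808 = 29563, q_5 = 5*121 + 17 = 622.
  i=6: a_6=7, p_6 = 7*29563 + 5751 = 212692, q_6 = 7*622 + 121 = 4475.
  i=7: a_7=8, p_7 = 8*212692 + 29563 = 1731099, q_7 = 8*4475 + 622 = 36422.
  i=8: a_8=1, p_8 = 1*1731099 + 212692 = 1943791, q_8 = 1*36422 + 4475 = 40897.
  i=9: a_9=1, p_9 = 1*1943791 + 1731099 = 3674890, q_9 = 1*40897 + 36422 = 77319.
Check: 3674890^2 - 2259*77319^2 = 13504816512100 - 13504816512099 = 1, so (x, y) = (3674890, 77319) solves the equation, and by the theorem it is the least positive solution.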